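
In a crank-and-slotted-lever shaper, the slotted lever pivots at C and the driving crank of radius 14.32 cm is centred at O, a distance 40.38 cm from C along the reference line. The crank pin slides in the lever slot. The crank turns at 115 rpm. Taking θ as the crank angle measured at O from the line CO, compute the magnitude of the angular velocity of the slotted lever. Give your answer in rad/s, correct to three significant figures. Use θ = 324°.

ω = 12.04 rad/s (from 115 rpm).
Crank pin A relative to C: A = (d + r cosθ, r sinθ); lever angle φ = atan2(r sinθ, d + r cosθ).
Differentiating tanφ: φ̇ = rω(d cosθ + r)/(d² + r² + 2dr cosθ).
d² + r² + 2dr cosθ = |CA|² = 0.277122 m²;  d cosθ + r = +0.46988 m.
|ω_lever| = |0.1432·12.04·+0.46988| / 0.277122 = 2.9241 rad/s.

2.92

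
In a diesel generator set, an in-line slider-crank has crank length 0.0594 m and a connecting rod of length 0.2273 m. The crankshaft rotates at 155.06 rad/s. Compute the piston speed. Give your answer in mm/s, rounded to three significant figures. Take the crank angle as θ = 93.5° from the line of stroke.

ω = 155.1 rad/s
For an in-line slider-crank, x = r cosθ + √(L² − r² sin²θ), so v = −rω sinθ·[1 + r cosθ/√(L² − r² sin²θ)].
With r = 0.0594 m, L = 0.2273 m, θ = 93.5°: √(L² − r² sin²θ) = 0.21943 m.
v = −0.0594·155.1·0.99813·[1 + 0.0594·-0.06105/0.21943] = -9.0415 m/s.
|v| = 9.0415 m/s = 9041.5 mm/s.

9040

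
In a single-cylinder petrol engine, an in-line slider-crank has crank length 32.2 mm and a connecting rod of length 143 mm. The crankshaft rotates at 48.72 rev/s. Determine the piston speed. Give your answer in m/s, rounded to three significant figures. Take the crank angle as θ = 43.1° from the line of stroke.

7.86

ω = 2π·48.7 = 306.1 rad/s
For an in-line slider-crank, x = r cosθ + √(L² − r² sin²θ), so v = −rω sinθ·[1 + r cosθ/√(L² − r² sin²θ)].
With r = 0.0322 m, L = 0.143 m, θ = 43.1°: √(L² − r² sin²θ) = 0.1413 m.
v = −0.0322·306.1·0.68327·[1 + 0.0322·0.73016/0.1413] = -7.8557 m/s.
|v| = 7.8557 m/s.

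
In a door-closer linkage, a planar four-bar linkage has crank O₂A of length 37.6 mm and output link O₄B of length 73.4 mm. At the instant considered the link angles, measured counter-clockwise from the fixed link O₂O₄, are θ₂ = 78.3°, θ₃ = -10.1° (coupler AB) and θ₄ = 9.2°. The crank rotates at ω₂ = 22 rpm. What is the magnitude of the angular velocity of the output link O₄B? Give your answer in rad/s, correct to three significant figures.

ω₂ = 2.304 rad/s (from 22 rpm).
Differentiating the loop-closure r₂e^{iθ₂}+r₃e^{iθ₃}=r₁+r₄e^{iθ₄} gives r₂ω₂e^{iθ₂}+r₃ω₃e^{iθ₃}=r₄ω₄e^{iθ₄}.
Eliminating the other unknown: ω₄ = r₂ω₂ sin(θ₂−θ₃) / [r₄ sin(θ₄−θ₃)].
Numerator sine = +0.99961; denominator sine = +0.33051.
Result = 0.0376·2.304·(+0.99961) / (0.0734·(+0.33051)) = +3.5693 rad/s; magnitude 3.5693 rad/s.

3.57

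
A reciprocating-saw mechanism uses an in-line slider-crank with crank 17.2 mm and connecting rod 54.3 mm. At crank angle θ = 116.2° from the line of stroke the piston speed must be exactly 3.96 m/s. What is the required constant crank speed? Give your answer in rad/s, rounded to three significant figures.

300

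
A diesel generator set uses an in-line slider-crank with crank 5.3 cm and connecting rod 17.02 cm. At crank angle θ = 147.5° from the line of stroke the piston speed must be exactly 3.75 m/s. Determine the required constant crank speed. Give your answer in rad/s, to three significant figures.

180

For an in-line slider-crank, |v_piston| = rω|sinθ|·[1 + r cosθ/√(L² − r² sin²θ)].
With r = 0.053 m, L = 0.1702 m, θ = 147.5°: the bracketed kinematic factor |dx/dθ| = 0.020891 m.
ω = v/|dx/dθ| = 3.75/0.020891 = 179.5 rad/s.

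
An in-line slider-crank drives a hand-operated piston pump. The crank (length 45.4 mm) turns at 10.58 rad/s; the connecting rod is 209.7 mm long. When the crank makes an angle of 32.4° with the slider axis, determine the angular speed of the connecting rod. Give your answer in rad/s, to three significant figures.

ω = 10.58 rad/s
The rod makes angle φ with the slider axis where L sinφ = r sinθ; differentiating, L cosφ·φ̇ = r ω cosθ.
L cosφ = √(L² − r² sin²θ) = 0.20828 m.
|ω_rod| = r ω |cosθ| / √(L² − r² sin²θ) = 0.0454·10.58·0.84433/0.20828 = 1.9471 rad/s.

1.95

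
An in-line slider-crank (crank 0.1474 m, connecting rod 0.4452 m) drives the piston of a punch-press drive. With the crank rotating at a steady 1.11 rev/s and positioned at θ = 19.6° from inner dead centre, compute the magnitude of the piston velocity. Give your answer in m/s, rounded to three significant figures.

ω = 2π·1.11 = 6.974 rad/s
For an in-line slider-crank, x = r cosθ + √(L² − r² sin²θ), so v = −rω sinθ·[1 + r cosθ/√(L² − r² sin²θ)].
With r = 0.1474 m, L = 0.4452 m, θ = 19.6°: √(L² − r² sin²θ) = 0.44245 m.
v = −0.1474·6.974·0.33545·[1 + 0.1474·0.94206/0.44245] = -0.45308 m/s.
|v| = 0.45308 m/s.

0.453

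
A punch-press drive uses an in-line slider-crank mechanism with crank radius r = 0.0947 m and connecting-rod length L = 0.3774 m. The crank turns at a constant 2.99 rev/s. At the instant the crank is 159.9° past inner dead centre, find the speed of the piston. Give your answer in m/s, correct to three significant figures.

0.467

ω = 2π·2.99 = 18.79 rad/s
For an in-line slider-crank, x = r cosθ + √(L² − r² sin²θ), so v = −rω sinθ·[1 + r cosθ/√(L² − r² sin²θ)].
With r = 0.0947 m, L = 0.3774 m, θ = 159.9°: √(L² − r² sin²θ) = 0.37599 m.
v = −0.0947·18.79·0.34366·[1 + 0.0947·-0.93909/0.37599] = -0.46679 m/s.
|v| = 0.46679 m/s.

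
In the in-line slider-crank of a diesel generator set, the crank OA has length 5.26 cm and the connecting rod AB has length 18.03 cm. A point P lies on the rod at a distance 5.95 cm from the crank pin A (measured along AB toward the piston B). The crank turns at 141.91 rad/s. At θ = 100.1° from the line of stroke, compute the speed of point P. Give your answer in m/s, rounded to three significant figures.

7.27

ω = 141.9 rad/s.  Crank-pin speed |V_A| = rω = 7.4645 m/s, perpendicular to OA.
Rod angle: sinφ = −(r/L) sinθ ⇒ φ = -16.691°; ω_rod = −rω cosθ/√(L²−r²sin²θ) = +7.5796 rad/s.
V_P = V_A + ω_rod × AP, with AP = 0.0595 m along the rod.
Components: V_Px = −rω sinθ − a·ω_rod·sinφ = -7.2193 m/s;  V_Py = rω cosθ + a·ω_rod·cosφ = -0.87704 m/s.
|V_P| = √(V_Px² + V_Py²) = 7.2723 m/s.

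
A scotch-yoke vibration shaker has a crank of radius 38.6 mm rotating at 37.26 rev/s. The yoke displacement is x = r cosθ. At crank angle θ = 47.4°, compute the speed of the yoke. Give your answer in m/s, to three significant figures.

ω = 234.1 rad/s (from 37.26 rev/s).
x = r cosθ ⇒ ẋ = −rω sinθ.
|v| = rω|sinθ| = 0.0386·234.1·|sin 47.4°| = 6.6519 m/s.

6.65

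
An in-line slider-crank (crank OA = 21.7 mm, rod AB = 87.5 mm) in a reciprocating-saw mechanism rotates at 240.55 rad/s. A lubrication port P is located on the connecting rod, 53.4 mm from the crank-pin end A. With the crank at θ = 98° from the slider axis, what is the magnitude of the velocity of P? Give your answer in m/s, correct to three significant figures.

5.06

ω = 240.6 rad/s.  Crank-pin speed |V_A| = rω = 5.2199 m/s, perpendicular to OA.
Rod angle: sinφ = −(r/L) sinθ ⇒ φ = -14.216°; ω_rod = −rω cosθ/√(L²−r²sin²θ) = +8.5649 rad/s.
V_P = V_A + ω_rod × AP, with AP = 0.0534 m along the rod.
Components: V_Px = −rω sinθ − a·ω_rod·sinφ = -5.0568 m/s;  V_Py = rω cosθ + a·ω_rod·cosφ = -0.28312 m/s.
|V_P| = √(V_Px² + V_Py²) = 5.0647 m/s.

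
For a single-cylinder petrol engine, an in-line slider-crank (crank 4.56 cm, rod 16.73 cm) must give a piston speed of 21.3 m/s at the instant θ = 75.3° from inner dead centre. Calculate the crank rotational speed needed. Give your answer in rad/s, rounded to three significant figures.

For an in-line slider-crank, |v_piston| = rω|sinθ|·[1 + r cosθ/√(L² − r² sin²θ)].
With r = 0.0456 m, L = 0.1673 m, θ = 75.3°: the bracketed kinematic factor |dx/dθ| = 0.04727 m.
ω = v/|dx/dθ| = 21.3/0.04727 = 450.6 rad/s.

451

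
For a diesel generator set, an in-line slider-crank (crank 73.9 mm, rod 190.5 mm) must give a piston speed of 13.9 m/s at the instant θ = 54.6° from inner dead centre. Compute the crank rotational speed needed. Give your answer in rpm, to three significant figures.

For an in-line slider-crank, |v_piston| = rω|sinθ|·[1 + r cosθ/√(L² − r² sin²θ)].
With r = 0.0739 m, L = 0.1905 m, θ = 54.6°: the bracketed kinematic factor |dx/dθ| = 0.074507 m.
ω = v/|dx/dθ| = 13.9/0.074507 = 186.56 rad/s.
N = 60ω/(2π) = 1781.5 rpm.

1780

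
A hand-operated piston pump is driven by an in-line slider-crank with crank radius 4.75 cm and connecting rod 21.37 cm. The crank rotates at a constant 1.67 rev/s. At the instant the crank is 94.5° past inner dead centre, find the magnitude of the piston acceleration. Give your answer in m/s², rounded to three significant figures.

ω = 2π·1.67 = 10.49 rad/s
x(θ) = r cosθ + √(L² − r² sin²θ); with ω constant, a = ω²·d²x/dθ².
d²x/dθ² = −r cosθ − r²(cos2θ)/√u − r⁴ sin²2θ/(4u^{3/2}),  u = L² − r² sin²θ = 0.0434253 m².
Substituting r = 0.0475 m, L = 0.2137 m, θ = 94.5°: d²x/dθ² = +0.014417 m.
a = ω²·d²x/dθ² = (10.49)²·(+0.014417) = +1.5874 m/s²;  |a| = 1.5874 m/s².

1.59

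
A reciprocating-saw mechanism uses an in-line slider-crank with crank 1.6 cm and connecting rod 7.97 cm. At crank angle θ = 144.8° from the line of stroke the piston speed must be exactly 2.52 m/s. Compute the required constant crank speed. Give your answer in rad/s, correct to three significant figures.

327

For an in-line slider-crank, |v_piston| = rω|sinθ|·[1 + r cosθ/√(L² − r² sin²θ)].
With r = 0.016 m, L = 0.0797 m, θ = 144.8°: the bracketed kinematic factor |dx/dθ| = 0.0076997 m.
ω = v/|dx/dθ| = 2.52/0.0076997 = 327.28 rad/s.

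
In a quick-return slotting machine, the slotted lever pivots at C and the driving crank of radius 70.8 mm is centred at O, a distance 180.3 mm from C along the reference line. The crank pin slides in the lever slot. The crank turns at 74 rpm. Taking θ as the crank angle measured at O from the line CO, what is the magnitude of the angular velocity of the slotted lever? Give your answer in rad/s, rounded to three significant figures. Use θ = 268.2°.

ω = 7.749 rad/s (from 74 rpm).
Crank pin A relative to C: A = (d + r cosθ, r sinθ); lever angle φ = atan2(r sinθ, d + r cosθ).
Differentiating tanφ: φ̇ = rω(d cosθ + r)/(d² + r² + 2dr cosθ).
d² + r² + 2dr cosθ = |CA|² = 0.0367188 m²;  d cosθ + r = +0.065137 m.
|ω_lever| = |0.0708·7.749·+0.065137| / 0.0367188 = 0.97326 rad/s.

0.973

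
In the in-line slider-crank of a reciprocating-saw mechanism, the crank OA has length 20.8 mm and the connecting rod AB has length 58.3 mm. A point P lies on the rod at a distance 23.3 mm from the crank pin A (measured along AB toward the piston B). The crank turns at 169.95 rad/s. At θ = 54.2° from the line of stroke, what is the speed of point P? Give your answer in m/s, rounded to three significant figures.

ω = 169.9 rad/s.  Crank-pin speed |V_A| = rω = 3.535 m/s, perpendicular to OA.
Rod angle: sinφ = −(r/L) sinθ ⇒ φ = -16.820°; ω_rod = −rω cosθ/√(L²−r²sin²θ) = -37.054 rad/s.
V_P = V_A + ω_rod × AP, with AP = 0.0233 m along the rod.
Components: V_Px = −rω sinθ − a·ω_rod·sinφ = -3.1169 m/s;  V_Py = rω cosθ + a·ω_rod·cosφ = +1.2414 m/s.
|V_P| = √(V_Px² + V_Py²) = 3.355 m/s.

3.36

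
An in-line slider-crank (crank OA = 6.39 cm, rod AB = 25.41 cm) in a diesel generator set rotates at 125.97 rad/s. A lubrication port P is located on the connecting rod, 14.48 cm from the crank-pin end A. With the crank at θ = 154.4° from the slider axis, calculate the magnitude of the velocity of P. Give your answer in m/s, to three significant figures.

4.35

ω = 126 rad/s.  Crank-pin speed |V_A| = rω = 8.0495 m/s, perpendicular to OA.
Rod angle: sinφ = −(r/L) sinθ ⇒ φ = -6.238°; ω_rod = −rω cosθ/√(L²−r²sin²θ) = +28.739 rad/s.
V_P = V_A + ω_rod × AP, with AP = 0.1448 m along the rod.
Components: V_Px = −rω sinθ − a·ω_rod·sinφ = -3.0259 m/s;  V_Py = rω cosθ + a·ω_rod·cosφ = -3.1225 m/s.
|V_P| = √(V_Px² + V_Py²) = 4.3481 m/s.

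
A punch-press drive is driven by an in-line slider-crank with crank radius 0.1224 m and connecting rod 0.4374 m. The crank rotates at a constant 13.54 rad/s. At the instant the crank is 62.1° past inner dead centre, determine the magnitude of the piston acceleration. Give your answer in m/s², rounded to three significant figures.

ω = 13.54 rad/s
x(θ) = r cosθ + √(L² − r² sin²θ); with ω constant, a = ω²·d²x/dθ².
d²x/dθ² = −r cosθ − r²(cos2θ)/√u − r⁴ sin²2θ/(4u^{3/2}),  u = L² − r² sin²θ = 0.179617 m².
Substituting r = 0.1224 m, L = 0.4374 m, θ = 62.1°: d²x/dθ² = -0.037909 m.
a = ω²·d²x/dθ² = (13.54)²·(-0.037909) = -6.95 m/s²;  |a| = 6.95 m/s².

6.95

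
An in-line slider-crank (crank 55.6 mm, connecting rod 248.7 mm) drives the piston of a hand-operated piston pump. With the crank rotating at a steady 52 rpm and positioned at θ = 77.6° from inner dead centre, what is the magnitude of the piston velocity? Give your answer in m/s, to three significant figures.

0.310

ω = 2π·52/60 = 5.445 rad/s
For an in-line slider-crank, x = r cosθ + √(L² − r² sin²θ), so v = −rω sinθ·[1 + r cosθ/√(L² − r² sin²θ)].
With r = 0.0556 m, L = 0.2487 m, θ = 77.6°: √(L² − r² sin²θ) = 0.2427 m.
v = −0.0556·5.445·0.97667·[1 + 0.0556·0.21474/0.2427] = -0.31025 m/s.
|v| = 0.31025 m/s.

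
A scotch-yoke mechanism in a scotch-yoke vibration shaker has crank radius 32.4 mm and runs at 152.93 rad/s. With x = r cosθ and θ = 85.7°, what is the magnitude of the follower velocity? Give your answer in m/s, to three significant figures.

4.94

ω = 152.9 rad/s
x = r cosθ ⇒ ẋ = −rω sinθ.
|v| = rω|sinθ| = 0.0324·152.9·|sin 85.7°| = 4.941 m/s.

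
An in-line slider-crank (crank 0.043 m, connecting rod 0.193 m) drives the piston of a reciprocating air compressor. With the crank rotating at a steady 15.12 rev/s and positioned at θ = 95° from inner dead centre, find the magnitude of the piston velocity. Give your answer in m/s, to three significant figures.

ω = 2π·15.1 = 95 rad/s
For an in-line slider-crank, x = r cosθ + √(L² − r² sin²θ), so v = −rω sinθ·[1 + r cosθ/√(L² − r² sin²θ)].
With r = 0.043 m, L = 0.193 m, θ = 95°: √(L² − r² sin²θ) = 0.18819 m.
v = −0.043·95·0.99619·[1 + 0.043·-0.08716/0.18819] = -3.9885 m/s.
|v| = 3.9885 m/s.

3.99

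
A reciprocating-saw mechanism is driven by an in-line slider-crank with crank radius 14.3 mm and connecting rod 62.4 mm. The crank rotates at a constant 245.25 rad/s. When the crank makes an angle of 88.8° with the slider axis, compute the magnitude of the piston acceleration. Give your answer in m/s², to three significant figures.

184

ω = 245.2 rad/s
x(θ) = r cosθ + √(L² − r² sin²θ); with ω constant, a = ω²·d²x/dθ².
d²x/dθ² = −r cosθ − r²(cos2θ)/√u − r⁴ sin²2θ/(4u^{3/2}),  u = L² − r² sin²θ = 0.00368936 m².
Substituting r = 0.0143 m, L = 0.0624 m, θ = 88.8°: d²x/dθ² = +0.0030641 m.
a = ω²·d²x/dθ² = (245.2)²·(+0.0030641) = +184.3 m/s²;  |a| = 184.3 m/s².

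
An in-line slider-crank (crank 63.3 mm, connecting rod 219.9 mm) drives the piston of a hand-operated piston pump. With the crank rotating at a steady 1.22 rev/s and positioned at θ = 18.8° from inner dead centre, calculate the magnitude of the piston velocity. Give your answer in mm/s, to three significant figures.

ω = 2π·1.22 = 7.665 rad/s
For an in-line slider-crank, x = r cosθ + √(L² − r² sin²θ), so v = −rω sinθ·[1 + r cosθ/√(L² − r² sin²θ)].
With r = 0.0633 m, L = 0.2199 m, θ = 18.8°: √(L² − r² sin²θ) = 0.21895 m.
v = −0.0633·7.665·0.32227·[1 + 0.0633·0.94665/0.21895] = -0.19917 m/s.
|v| = 0.19917 m/s = 199.17 mm/s.

199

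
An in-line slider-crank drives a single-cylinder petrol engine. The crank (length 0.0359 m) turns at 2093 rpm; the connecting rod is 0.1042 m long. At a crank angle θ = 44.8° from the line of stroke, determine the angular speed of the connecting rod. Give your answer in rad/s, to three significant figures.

55.2

ω = 219.2 rad/s (converted from 2093 rpm).
The rod makes angle φ with the slider axis where L sinφ = r sinθ; differentiating, L cosφ·φ̇ = r ω cosθ.
L cosφ = √(L² − r² sin²θ) = 0.10108 m.
|ω_rod| = r ω |cosθ| / √(L² − r² sin²θ) = 0.0359·219.2·0.70957/0.10108 = 55.235 rad/s.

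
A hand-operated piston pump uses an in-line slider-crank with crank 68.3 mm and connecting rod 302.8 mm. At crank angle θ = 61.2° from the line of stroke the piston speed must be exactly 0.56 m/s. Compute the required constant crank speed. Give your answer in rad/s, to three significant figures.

For an in-line slider-crank, |v_piston| = rω|sinθ|·[1 + r cosθ/√(L² − r² sin²θ)].
With r = 0.0683 m, L = 0.3028 m, θ = 61.2°: the bracketed kinematic factor |dx/dθ| = 0.066486 m.
ω = v/|dx/dθ| = 0.56/0.066486 = 8.4228 rad/s.

8.42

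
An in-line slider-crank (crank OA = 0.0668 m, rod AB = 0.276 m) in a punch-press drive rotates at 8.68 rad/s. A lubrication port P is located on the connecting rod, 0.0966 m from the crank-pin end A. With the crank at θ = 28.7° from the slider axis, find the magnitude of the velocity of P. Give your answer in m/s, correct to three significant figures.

ω = 8.68 rad/s.  Crank-pin speed |V_A| = rω = 0.57982 m/s, perpendicular to OA.
Rod angle: sinφ = −(r/L) sinθ ⇒ φ = -6.674°; ω_rod = −rω cosθ/√(L²−r²sin²θ) = -1.8553 rad/s.
V_P = V_A + ω_rod × AP, with AP = 0.0966 m along the rod.
Components: V_Px = −rω sinθ − a·ω_rod·sinφ = -0.29928 m/s;  V_Py = rω cosθ + a·ω_rod·cosφ = +0.33058 m/s.
|V_P| = √(V_Px² + V_Py²) = 0.44593 m/s.

0.446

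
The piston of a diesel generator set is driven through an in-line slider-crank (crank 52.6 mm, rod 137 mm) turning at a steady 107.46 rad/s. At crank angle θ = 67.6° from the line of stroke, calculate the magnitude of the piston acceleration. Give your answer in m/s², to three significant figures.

59.7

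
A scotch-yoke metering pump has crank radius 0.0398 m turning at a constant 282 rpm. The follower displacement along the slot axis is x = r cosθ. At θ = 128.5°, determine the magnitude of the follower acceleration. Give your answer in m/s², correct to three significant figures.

ω = 29.53 rad/s (from 282 rpm).
x = r cosθ ⇒ ẍ = −rω² cosθ (ω constant).
|a| = rω²|cosθ| = 0.0398·(29.53)²·|cos 128.5°| = 21.607 m/s².

21.6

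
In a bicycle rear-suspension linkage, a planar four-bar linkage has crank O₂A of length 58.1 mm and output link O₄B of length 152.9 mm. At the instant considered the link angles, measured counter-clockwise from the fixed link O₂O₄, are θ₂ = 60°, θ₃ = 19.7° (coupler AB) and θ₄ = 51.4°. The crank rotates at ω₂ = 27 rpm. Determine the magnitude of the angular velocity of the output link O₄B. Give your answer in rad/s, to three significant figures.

ω₂ = 2.827 rad/s (from 27 rpm).
Differentiating the loop-closure r₂e^{iθ₂}+r₃e^{iθ₃}=r₁+r₄e^{iθ₄} gives r₂ω₂e^{iθ₂}+r₃ω₃e^{iθ₃}=r₄ω₄e^{iθ₄}.
Eliminating the other unknown: ω₄ = r₂ω₂ sin(θ₂−θ₃) / [r₄ sin(θ₄−θ₃)].
Numerator sine = +0.64679; denominator sine = +0.52547.
Result = 0.0581·2.827·(+0.64679) / (0.1529·(+0.52547)) = +1.3224 rad/s; magnitude 1.3224 rad/s.

1.32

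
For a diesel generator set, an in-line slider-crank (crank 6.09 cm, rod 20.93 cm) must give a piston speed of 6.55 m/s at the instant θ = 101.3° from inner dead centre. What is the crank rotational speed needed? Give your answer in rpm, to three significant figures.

1110

For an in-line slider-crank, |v_piston| = rω|sinθ|·[1 + r cosθ/√(L² − r² sin²θ)].
With r = 0.0609 m, L = 0.2093 m, θ = 101.3°: the bracketed kinematic factor |dx/dθ| = 0.056167 m.
ω = v/|dx/dθ| = 6.55/0.056167 = 116.62 rad/s.
N = 60ω/(2π) = 1113.6 rpm.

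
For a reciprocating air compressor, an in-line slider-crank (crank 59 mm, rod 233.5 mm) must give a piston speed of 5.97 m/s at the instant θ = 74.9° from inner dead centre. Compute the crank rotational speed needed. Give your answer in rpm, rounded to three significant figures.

937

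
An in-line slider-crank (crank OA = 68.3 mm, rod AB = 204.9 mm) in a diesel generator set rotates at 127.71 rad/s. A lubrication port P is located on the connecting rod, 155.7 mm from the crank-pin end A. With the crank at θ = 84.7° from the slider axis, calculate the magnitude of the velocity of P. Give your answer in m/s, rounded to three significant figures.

8.90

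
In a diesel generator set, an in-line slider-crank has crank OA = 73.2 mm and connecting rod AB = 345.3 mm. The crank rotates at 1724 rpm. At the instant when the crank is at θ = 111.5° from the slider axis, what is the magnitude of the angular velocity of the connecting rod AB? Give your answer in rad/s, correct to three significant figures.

ω = 180.5 rad/s (converted from 1724 rpm).
The rod makes angle φ with the slider axis where L sinφ = r sinθ; differentiating, L cosφ·φ̇ = r ω cosθ.
L cosφ = √(L² − r² sin²θ) = 0.33852 m.
|ω_rod| = r ω |cosθ| / √(L² − r² sin²θ) = 0.0732·180.5·0.36650/0.33852 = 14.308 rad/s.

14.3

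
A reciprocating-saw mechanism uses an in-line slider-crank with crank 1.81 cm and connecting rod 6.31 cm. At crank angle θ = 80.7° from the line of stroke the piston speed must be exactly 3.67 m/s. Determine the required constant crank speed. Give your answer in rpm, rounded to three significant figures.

1870

For an in-line slider-crank, |v_piston| = rω|sinθ|·[1 + r cosθ/√(L² − r² sin²θ)].
With r = 0.0181 m, L = 0.0631 m, θ = 80.7°: the bracketed kinematic factor |dx/dθ| = 0.018725 m.
ω = v/|dx/dθ| = 3.67/0.018725 = 195.99 rad/s.
N = 60ω/(2π) = 1871.6 rpm.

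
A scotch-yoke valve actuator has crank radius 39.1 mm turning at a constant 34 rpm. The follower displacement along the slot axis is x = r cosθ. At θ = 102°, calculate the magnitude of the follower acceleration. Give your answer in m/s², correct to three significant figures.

0.103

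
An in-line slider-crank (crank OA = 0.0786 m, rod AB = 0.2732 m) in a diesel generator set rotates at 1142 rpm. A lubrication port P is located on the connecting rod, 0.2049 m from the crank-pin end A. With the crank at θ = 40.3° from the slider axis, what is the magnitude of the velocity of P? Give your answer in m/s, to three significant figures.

7.32

ω = 119.6 rad/s.  Crank-pin speed |V_A| = rω = 9.3998 m/s, perpendicular to OA.
Rod angle: sinφ = −(r/L) sinθ ⇒ φ = -10.724°; ω_rod = −rω cosθ/√(L²−r²sin²θ) = -26.707 rad/s.
V_P = V_A + ω_rod × AP, with AP = 0.2049 m along the rod.
Components: V_Px = −rω sinθ − a·ω_rod·sinφ = -7.098 m/s;  V_Py = rω cosθ + a·ω_rod·cosφ = +1.7922 m/s.
|V_P| = √(V_Px² + V_Py²) = 7.3207 m/s.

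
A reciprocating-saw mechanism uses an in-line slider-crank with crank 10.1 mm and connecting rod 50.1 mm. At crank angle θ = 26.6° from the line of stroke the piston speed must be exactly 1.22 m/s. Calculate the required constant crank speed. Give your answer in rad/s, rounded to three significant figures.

For an in-line slider-crank, |v_piston| = rω|sinθ|·[1 + r cosθ/√(L² − r² sin²θ)].
With r = 0.0101 m, L = 0.0501 m, θ = 26.6°: the bracketed kinematic factor |dx/dθ| = 0.0053409 m.
ω = v/|dx/dθ| = 1.22/0.0053409 = 228.43 rad/s.

228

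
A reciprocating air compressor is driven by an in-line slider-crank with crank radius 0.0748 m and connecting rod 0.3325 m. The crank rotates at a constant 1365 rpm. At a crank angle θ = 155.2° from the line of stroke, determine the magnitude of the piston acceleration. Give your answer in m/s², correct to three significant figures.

1160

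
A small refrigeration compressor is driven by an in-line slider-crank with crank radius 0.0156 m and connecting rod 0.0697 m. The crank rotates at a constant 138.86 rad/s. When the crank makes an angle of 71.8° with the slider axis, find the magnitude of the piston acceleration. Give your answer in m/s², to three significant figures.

ω = 138.9 rad/s
x(θ) = r cosθ + √(L² − r² sin²θ); with ω constant, a = ω²·d²x/dθ².
d²x/dθ² = −r cosθ − r²(cos2θ)/√u − r⁴ sin²2θ/(4u^{3/2}),  u = L² − r² sin²θ = 0.00463847 m².
Substituting r = 0.0156 m, L = 0.0697 m, θ = 71.8°: d²x/dθ² = -0.0020129 m.
a = ω²·d²x/dθ² = (138.9)²·(-0.0020129) = -38.812 m/s²;  |a| = 38.812 m/s².

38.8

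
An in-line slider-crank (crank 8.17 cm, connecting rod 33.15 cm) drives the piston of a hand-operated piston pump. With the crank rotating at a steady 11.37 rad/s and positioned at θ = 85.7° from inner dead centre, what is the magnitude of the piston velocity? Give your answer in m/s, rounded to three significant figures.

0.944

ω = 11.37 rad/s
For an in-line slider-crank, x = r cosθ + √(L² − r² sin²θ), so v = −rω sinθ·[1 + r cosθ/√(L² − r² sin²θ)].
With r = 0.0817 m, L = 0.3315 m, θ = 85.7°: √(L² − r² sin²θ) = 0.32133 m.
v = −0.0817·11.37·0.99719·[1 + 0.0817·0.07498/0.32133] = -0.94397 m/s.
|v| = 0.94397 m/s.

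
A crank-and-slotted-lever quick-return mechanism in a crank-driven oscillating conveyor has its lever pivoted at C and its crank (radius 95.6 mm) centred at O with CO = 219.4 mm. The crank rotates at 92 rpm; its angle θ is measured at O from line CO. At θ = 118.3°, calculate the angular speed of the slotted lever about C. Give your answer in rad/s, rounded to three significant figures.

0.207

ω = 9.634 rad/s (from 92 rpm).
Crank pin A relative to C: A = (d + r cosθ, r sinθ); lever angle φ = atan2(r sinθ, d + r cosθ).
Differentiating tanφ: φ̇ = rω(d cosθ + r)/(d² + r² + 2dr cosθ).
d² + r² + 2dr cosθ = |CA|² = 0.0373881 m²;  d cosθ + r = -0.008415 m.
|ω_lever| = |0.0956·9.634·-0.008415| / 0.0373881 = 0.2073 rad/s.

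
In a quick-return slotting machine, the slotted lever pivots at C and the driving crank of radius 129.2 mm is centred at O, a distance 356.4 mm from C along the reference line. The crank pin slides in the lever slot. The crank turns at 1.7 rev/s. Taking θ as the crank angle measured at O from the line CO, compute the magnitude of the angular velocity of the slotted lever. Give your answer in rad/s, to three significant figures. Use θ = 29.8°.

ω = 10.68 rad/s (from 1.7 rev/s).
Crank pin A relative to C: A = (d + r cosθ, r sinθ); lever angle φ = atan2(r sinθ, d + r cosθ).
Differentiating tanφ: φ̇ = rω(d cosθ + r)/(d² + r² + 2dr cosθ).
d² + r² + 2dr cosθ = |CA|² = 0.223629 m²;  d cosθ + r = +0.43847 m.
|ω_lever| = |0.1292·10.68·+0.43847| / 0.223629 = 2.7059 rad/s.

2.71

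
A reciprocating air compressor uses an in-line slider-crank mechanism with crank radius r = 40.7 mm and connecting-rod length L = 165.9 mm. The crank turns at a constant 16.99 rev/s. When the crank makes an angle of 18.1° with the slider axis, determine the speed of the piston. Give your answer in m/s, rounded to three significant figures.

1.67

ω = 2π·17 = 106.8 rad/s
For an in-line slider-crank, x = r cosθ + √(L² − r² sin²θ), so v = −rω sinθ·[1 + r cosθ/√(L² − r² sin²θ)].
With r = 0.0407 m, L = 0.1659 m, θ = 18.1°: √(L² − r² sin²θ) = 0.16542 m.
v = −0.0407·106.8·0.31068·[1 + 0.0407·0.95052/0.16542] = -1.6655 m/s.
|v| = 1.6655 m/s.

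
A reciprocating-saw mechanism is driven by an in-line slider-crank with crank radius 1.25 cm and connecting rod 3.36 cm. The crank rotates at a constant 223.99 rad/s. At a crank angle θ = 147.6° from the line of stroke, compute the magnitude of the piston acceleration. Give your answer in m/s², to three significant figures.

ω = 224 rad/s
x(θ) = r cosθ + √(L² − r² sin²θ); with ω constant, a = ω²·d²x/dθ².
d²x/dθ² = −r cosθ − r²(cos2θ)/√u − r⁴ sin²2θ/(4u^{3/2}),  u = L² − r² sin²θ = 0.0010841 m².
Substituting r = 0.0125 m, L = 0.0336 m, θ = 147.6°: d²x/dθ² = +0.0083936 m.
a = ω²·d²x/dθ² = (224)²·(+0.0083936) = +421.12 m/s²;  |a| = 421.12 m/s².

421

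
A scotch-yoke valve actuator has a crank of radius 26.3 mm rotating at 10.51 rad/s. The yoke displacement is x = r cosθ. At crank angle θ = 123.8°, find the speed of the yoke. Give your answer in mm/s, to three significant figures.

ω = 10.51 rad/s
x = r cosθ ⇒ ẋ = −rω sinθ.
|v| = rω|sinθ| = 0.0263·10.51·|sin 123.8°| = 0.22969 m/s = 229.69 mm/s.

230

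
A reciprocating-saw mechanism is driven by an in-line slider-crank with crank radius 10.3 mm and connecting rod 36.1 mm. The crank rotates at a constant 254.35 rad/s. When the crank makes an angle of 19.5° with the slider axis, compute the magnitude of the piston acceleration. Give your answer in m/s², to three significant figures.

ω = 254.3 rad/s
x(θ) = r cosθ + √(L² − r² sin²θ); with ω constant, a = ω²·d²x/dθ².
d²x/dθ² = −r cosθ − r²(cos2θ)/√u − r⁴ sin²2θ/(4u^{3/2}),  u = L² − r² sin²θ = 0.00129139 m².
Substituting r = 0.0103 m, L = 0.0361 m, θ = 19.5°: d²x/dθ² = -0.012028 m.
a = ω²·d²x/dθ² = (254.3)²·(-0.012028) = -778.11 m/s²;  |a| = 778.11 m/s².

778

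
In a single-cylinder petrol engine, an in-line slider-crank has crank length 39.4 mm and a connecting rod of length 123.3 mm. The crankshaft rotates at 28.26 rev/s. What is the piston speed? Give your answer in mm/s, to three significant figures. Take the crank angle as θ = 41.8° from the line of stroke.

5800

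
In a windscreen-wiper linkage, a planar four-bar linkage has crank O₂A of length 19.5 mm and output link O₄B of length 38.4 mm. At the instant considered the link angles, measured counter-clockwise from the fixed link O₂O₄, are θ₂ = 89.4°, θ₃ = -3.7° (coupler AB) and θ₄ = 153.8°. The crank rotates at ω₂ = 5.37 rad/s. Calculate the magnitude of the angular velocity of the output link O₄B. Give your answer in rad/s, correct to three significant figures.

7.12

ω₂ = 5.37 rad/s
Differentiating the loop-closure r₂e^{iθ₂}+r₃e^{iθ₃}=r₁+r₄e^{iθ₄} gives r₂ω₂e^{iθ₂}+r₃ω₃e^{iθ₃}=r₄ω₄e^{iθ₄}.
Eliminating the other unknown: ω₄ = r₂ω₂ sin(θ₂−θ₃) / [r₄ sin(θ₄−θ₃)].
Numerator sine = +0.99854; denominator sine = +0.38268.
Result = 0.0195·5.37·(+0.99854) / (0.0384·(+0.38268)) = +7.1154 rad/s; magnitude 7.1154 rad/s.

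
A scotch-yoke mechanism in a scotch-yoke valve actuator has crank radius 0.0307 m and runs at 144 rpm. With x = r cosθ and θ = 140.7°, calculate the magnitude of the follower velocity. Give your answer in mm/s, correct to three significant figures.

ω = 15.08 rad/s (from 144 rpm).
x = r cosθ ⇒ ẋ = −rω sinθ.
|v| = rω|sinθ| = 0.0307·15.08·|sin 140.7°| = 0.29322 m/s = 293.22 mm/s.

293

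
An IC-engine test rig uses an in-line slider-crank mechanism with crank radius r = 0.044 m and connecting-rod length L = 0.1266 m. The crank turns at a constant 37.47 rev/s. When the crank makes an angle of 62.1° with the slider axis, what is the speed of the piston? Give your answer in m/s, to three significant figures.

10.7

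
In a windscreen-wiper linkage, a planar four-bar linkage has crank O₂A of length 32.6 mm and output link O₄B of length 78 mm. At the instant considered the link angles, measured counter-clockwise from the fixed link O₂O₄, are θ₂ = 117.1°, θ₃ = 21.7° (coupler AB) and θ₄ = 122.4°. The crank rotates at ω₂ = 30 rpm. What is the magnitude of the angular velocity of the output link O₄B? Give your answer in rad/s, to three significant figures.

ω₂ = 3.142 rad/s (from 30 rpm).
Differentiating the loop-closure r₂e^{iθ₂}+r₃e^{iθ₃}=r₁+r₄e^{iθ₄} gives r₂ω₂e^{iθ₂}+r₃ω₃e^{iθ₃}=r₄ω₄e^{iθ₄}.
Eliminating the other unknown: ω₄ = r₂ω₂ sin(θ₂−θ₃) / [r₄ sin(θ₄−θ₃)].
Numerator sine = +0.99556; denominator sine = +0.98261.
Result = 0.0326·3.142·(+0.99556) / (0.078·(+0.98261)) = +1.3303 rad/s; magnitude 1.3303 rad/s.

1.33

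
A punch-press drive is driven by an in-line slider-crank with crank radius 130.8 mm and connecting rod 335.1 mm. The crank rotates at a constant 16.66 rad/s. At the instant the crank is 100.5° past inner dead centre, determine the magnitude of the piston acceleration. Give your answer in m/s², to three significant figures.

20.9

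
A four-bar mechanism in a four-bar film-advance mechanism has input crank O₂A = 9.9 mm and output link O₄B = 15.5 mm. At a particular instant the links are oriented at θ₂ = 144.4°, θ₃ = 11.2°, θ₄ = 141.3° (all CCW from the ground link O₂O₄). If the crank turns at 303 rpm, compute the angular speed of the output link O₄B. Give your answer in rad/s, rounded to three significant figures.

19.3

ω₂ = 31.73 rad/s (from 303 rpm).
Differentiating the loop-closure r₂e^{iθ₂}+r₃e^{iθ₃}=r₁+r₄e^{iθ₄} gives r₂ω₂e^{iθ₂}+r₃ω₃e^{iθ₃}=r₄ω₄e^{iθ₄}.
Eliminating the other unknown: ω₄ = r₂ω₂ sin(θ₂−θ₃) / [r₄ sin(θ₄−θ₃)].
Numerator sine = +0.72897; denominator sine = +0.76492.
Result = 0.0099·31.73·(+0.72897) / (0.0155·(+0.76492)) = +19.314 rad/s; magnitude 19.314 rad/s.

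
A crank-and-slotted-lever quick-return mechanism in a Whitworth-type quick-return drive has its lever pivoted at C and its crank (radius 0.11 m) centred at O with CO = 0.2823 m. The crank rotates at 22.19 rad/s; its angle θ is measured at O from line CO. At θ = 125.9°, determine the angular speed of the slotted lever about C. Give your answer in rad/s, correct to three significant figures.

ω = 22.19 rad/s
Crank pin A relative to C: A = (d + r cosθ, r sinθ); lever angle φ = atan2(r sinθ, d + r cosθ).
Differentiating tanφ: φ̇ = rω(d cosθ + r)/(d² + r² + 2dr cosθ).
d² + r² + 2dr cosθ = |CA|² = 0.055376 m²;  d cosθ + r = -0.055533 m.
|ω_lever| = |0.11·22.19·-0.055533| / 0.055376 = 2.4478 rad/s.

2.45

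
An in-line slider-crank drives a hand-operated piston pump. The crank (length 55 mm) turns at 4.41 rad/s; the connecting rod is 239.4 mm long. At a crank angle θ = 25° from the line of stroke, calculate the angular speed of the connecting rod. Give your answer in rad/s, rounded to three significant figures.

ω = 4.41 rad/s
The rod makes angle φ with the slider axis where L sinφ = r sinθ; differentiating, L cosφ·φ̇ = r ω cosθ.
L cosφ = √(L² − r² sin²θ) = 0.23827 m.
|ω_rod| = r ω |cosθ| / √(L² − r² sin²θ) = 0.055·4.41·0.90631/0.23827 = 0.92259 rad/s.

0.923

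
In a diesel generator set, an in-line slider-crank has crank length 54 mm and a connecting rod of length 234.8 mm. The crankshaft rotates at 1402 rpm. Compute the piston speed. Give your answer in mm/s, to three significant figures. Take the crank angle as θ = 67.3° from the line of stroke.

7980

ω = 2π·1402/60 = 146.8 rad/s
For an in-line slider-crank, x = r cosθ + √(L² − r² sin²θ), so v = −rω sinθ·[1 + r cosθ/√(L² − r² sin²θ)].
With r = 0.054 m, L = 0.2348 m, θ = 67.3°: √(L² − r² sin²θ) = 0.22945 m.
v = −0.054·146.8·0.92254·[1 + 0.054·0.38591/0.22945] = -7.9782 m/s.
|v| = 7.9782 m/s = 7978.2 mm/s.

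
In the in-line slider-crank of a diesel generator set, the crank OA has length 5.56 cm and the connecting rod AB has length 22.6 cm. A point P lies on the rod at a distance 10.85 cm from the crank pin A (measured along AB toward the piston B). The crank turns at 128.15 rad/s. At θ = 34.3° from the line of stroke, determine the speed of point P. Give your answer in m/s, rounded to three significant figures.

5.37

ω = 128.2 rad/s.  Crank-pin speed |V_A| = rω = 7.1251 m/s, perpendicular to OA.
Rod angle: sinφ = −(r/L) sinθ ⇒ φ = -7.969°; ω_rod = −rω cosθ/√(L²−r²sin²θ) = -26.298 rad/s.
V_P = V_A + ω_rod × AP, with AP = 0.1085 m along the rod.
Components: V_Px = −rω sinθ − a·ω_rod·sinφ = -4.4108 m/s;  V_Py = rω cosθ + a·ω_rod·cosφ = +3.0602 m/s.
|V_P| = √(V_Px² + V_Py²) = 5.3684 m/s.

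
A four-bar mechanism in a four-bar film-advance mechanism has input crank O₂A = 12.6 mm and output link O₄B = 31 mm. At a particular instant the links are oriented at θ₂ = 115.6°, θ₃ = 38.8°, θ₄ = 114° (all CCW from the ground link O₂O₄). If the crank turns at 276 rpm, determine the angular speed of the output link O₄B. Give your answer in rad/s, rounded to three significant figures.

11.8

ω₂ = 28.9 rad/s (from 276 rpm).
Differentiating the loop-closure r₂e^{iθ₂}+r₃e^{iθ₃}=r₁+r₄e^{iθ₄} gives r₂ω₂e^{iθ₂}+r₃ω₃e^{iθ₃}=r₄ω₄e^{iθ₄}.
Eliminating the other unknown: ω₄ = r₂ω₂ sin(θ₂−θ₃) / [r₄ sin(θ₄−θ₃)].
Numerator sine = +0.97358; denominator sine = +0.96682.
Result = 0.0126·28.9·(+0.97358) / (0.031·(+0.96682)) = +11.83 rad/s; magnitude 11.83 rad/s.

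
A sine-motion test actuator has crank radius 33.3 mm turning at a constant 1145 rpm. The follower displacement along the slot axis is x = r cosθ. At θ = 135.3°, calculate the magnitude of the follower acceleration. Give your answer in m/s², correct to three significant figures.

340

ω = 119.9 rad/s (from 1145 rpm).
x = r cosθ ⇒ ẍ = −rω² cosθ (ω constant).
|a| = rω²|cosθ| = 0.0333·(119.9)²·|cos 135.3°| = 340.3 m/s².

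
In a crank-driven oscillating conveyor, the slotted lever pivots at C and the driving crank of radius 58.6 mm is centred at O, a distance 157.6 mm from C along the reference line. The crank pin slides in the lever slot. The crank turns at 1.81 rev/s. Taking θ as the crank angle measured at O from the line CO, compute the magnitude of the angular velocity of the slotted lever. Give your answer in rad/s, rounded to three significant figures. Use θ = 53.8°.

2.58

ω = 11.37 rad/s (from 1.81 rev/s).
Crank pin A relative to C: A = (d + r cosθ, r sinθ); lever angle φ = atan2(r sinθ, d + r cosθ).
Differentiating tanφ: φ̇ = rω(d cosθ + r)/(d² + r² + 2dr cosθ).
d² + r² + 2dr cosθ = |CA|² = 0.0391806 m²;  d cosθ + r = +0.15168 m.
|ω_lever| = |0.0586·11.37·+0.15168| / 0.0391806 = 2.58 rad/s.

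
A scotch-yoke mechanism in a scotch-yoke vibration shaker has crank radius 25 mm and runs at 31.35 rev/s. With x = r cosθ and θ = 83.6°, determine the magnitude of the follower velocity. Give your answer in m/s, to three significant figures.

4.89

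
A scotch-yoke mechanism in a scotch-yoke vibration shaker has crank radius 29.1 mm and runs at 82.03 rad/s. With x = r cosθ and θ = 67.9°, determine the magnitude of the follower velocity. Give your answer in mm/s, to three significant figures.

2210

ω = 82.03 rad/s
x = r cosθ ⇒ ẋ = −rω sinθ.
|v| = rω|sinθ| = 0.0291·82.03·|sin 67.9°| = 2.2117 m/s = 2211.7 mm/s.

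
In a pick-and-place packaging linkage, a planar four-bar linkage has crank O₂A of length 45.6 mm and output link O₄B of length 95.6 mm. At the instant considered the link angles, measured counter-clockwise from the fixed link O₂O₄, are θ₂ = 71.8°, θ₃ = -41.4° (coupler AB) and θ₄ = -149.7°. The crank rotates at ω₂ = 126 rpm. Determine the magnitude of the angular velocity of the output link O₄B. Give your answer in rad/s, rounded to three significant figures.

ω₂ = 13.19 rad/s (from 126 rpm).
Differentiating the loop-closure r₂e^{iθ₂}+r₃e^{iθ₃}=r₁+r₄e^{iθ₄} gives r₂ω₂e^{iθ₂}+r₃ω₃e^{iθ₃}=r₄ω₄e^{iθ₄}.
Eliminating the other unknown: ω₄ = r₂ω₂ sin(θ₂−θ₃) / [r₄ sin(θ₄−θ₃)].
Numerator sine = +0.91914; denominator sine = -0.94943.
Result = 0.0456·13.19·(+0.91914) / (0.0956·(-0.94943)) = -6.0929 rad/s; magnitude 6.0929 rad/s.

6.09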